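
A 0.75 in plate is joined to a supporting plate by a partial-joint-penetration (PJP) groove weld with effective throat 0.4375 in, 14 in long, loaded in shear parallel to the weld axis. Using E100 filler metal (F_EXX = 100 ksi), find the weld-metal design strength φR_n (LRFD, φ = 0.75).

Effective throat (given) t_e = 0.4375 in.
A_we = 0.4375 × 14 = 6.125 in².
F_nw = 0.6 F_EXX = 60 ksi.
φR_n = 0.75 × 60 × 6.125 = 275.6 kip.

φR_n ≈ 276 kip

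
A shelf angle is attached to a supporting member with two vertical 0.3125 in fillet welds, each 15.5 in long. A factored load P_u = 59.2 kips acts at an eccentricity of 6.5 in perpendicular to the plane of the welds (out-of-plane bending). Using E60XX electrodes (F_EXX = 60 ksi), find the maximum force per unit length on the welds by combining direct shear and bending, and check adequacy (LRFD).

L_w = 2 × 15.5 = 31 in; section modulus (unit throat) S = 2 × L²/6 = 80.08 in².
Direct shear f_v = P/L_w = 59.2/31 = 1.91 kip/in.
Moment M = P × e = 59.2 × 6.5 = 384.8 kip·in; bending f_b = M/S = 4.805 kip/in.
f_max = √(f_v² + f_b²) = √(1.91² + 4.805²) = 5.171 kip/in.
φr_n = 0.75 × 0.6 × 60 × (0.707 × 0.3125) = 5.965 kip/in → adequate.

f_max ≈ 5.17 kip/in; adequate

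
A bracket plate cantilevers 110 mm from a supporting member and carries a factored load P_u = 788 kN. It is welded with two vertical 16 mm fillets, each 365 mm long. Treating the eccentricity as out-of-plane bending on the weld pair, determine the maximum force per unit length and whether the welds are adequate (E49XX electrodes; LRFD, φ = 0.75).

E49XX → F_EXX = 490 MPa.
L_w = 2 × 365 = 730 mm; section modulus (unit throat) S = 2 × L²/6 = 44410 mm².
Direct shear f_v = P/L_w = 788×10³/730 = 1079 N/mm.
Moment M = P × e = 788×10³ × 110 = 86680000 N·mm; bending f_b = M/S = 1952 N/mm.
f_max = √(f_v² + f_b²) = √(1079² + 1952²) = 2230 N/mm.
φr_n = 0.75 × 0.6 × 490 × (0.707 × 16) = 2494 N/mm → adequate.

f_max ≈ 2230 N/mm; adequate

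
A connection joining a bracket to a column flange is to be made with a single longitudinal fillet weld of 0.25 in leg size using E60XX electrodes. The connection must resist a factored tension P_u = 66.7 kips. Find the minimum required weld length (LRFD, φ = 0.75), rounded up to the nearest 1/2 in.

E60XX → F_EXX = 60 ksi.
Throat t_e = 0.707 × 0.25 = 0.1767 in.
φr_n = 0.75 × 0.6 × 60 × 0.1767 = 4.772 kips/in.
L_req = P_u / φr_n = 66.7 / 4.772 = 13.98 in total.
Round up → use L = 14 in.

L = 14 in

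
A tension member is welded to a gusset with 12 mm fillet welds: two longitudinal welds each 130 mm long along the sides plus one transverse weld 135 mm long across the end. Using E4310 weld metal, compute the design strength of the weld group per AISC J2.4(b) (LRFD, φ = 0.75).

E43XX → F_EXX = 430 MPa.
t_e = 0.707 × 12 = 8.484 mm.
R_nwl = 0.6 × 430 × 8.484 × 260 × 10⁻³ = 569.1 kN (longitudinal, 2 welds).
R_nwt = 0.6 × 430 × 8.484 × 135 × 10⁻³ = 295.5 kN (transverse, base value).
(i) R_nwl + R_nwt = 864.6 kN; (ii) 0.85 R_nwl + 1.5 R_nwt = 927 kN.
R_n = max = 927 kN [governs: (ii)]; φR_n = 695.2 kN.

φR_n ≈ 695 kN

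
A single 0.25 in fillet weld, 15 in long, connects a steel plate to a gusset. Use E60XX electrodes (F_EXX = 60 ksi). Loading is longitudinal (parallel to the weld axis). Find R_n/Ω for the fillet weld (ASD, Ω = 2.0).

Effective throat t_e = 0.707 × 0.25 = 0.1767 in.
Total length L = 15 in; A_we = 0.1767 × 15 = 2.651 in².
F_nw = 0.6 F_EXX = 0.6 × 60 = 36 ksi.
R_n = 36 × 2.651 = 95.44 kips; R_n/Ω = 95.44/2.0 = 47.72 kips.

R_n/Ω ≈ 47.7 kips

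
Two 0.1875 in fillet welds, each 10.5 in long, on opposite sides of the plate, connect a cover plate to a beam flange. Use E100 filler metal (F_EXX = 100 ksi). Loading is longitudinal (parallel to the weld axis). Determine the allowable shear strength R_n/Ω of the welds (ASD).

R_n/Ω ≈ 83.5 kips

Effective throat t_e = 0.707 × 0.1875 = 0.1326 in.
Total length L = 21 in; A_we = 0.1326 × 21 = 2.784 in².
F_nw = 0.6 F_EXX = 0.6 × 100 = 60 ksi.
R_n = 60 × 2.784 = 167 kips; R_n/Ω = 167/2.0 = 83.51 kips.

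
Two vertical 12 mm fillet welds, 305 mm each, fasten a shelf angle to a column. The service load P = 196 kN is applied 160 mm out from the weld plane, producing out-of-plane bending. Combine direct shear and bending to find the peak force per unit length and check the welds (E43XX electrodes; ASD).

E43XX → F_EXX = 430 MPa.
L_w = 2 × 305 = 610 mm; section modulus (unit throat) S = 2 × L²/6 = 31010 mm².
Direct shear f_v = P/L_w = 196×10³/610 = 321.3 N/mm.
Moment M = P × e = 196×10³ × 160 = 31360000 N·mm; bending f_b = M/S = 1011 N/mm.
f_max = √(f_v² + f_b²) = √(321.3² + 1011²) = 1061 N/mm.
r_n/Ω = (1/2.0) × 0.6 × 430 × (0.707 × 12) = 1094 N/mm → adequate.

f_max ≈ 1060 N/mm; adequate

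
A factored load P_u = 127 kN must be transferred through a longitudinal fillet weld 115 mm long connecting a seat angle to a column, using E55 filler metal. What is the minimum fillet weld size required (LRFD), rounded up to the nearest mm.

w = 7 mm

E55XX → F_EXX = 550 MPa.
Total weld length L = 115 mm.
Required throat t_e = P_u / (φ × 0.6 F_EXX × L) = 127 / (0.75 × 0.6 × 550 × 115 × 10⁻³) = 4.462 mm.
Required leg w = t_e / 0.707 = 6.311 mm → use 7 mm.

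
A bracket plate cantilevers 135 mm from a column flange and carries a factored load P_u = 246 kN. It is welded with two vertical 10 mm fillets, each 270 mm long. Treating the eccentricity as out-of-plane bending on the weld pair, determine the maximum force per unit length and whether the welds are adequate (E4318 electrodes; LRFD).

f_max ≈ 1440 N/mm; NOT adequate

E43XX → F_EXX = 430 MPa.
L_w = 2 × 270 = 540 mm; section modulus (unit throat) S = 2 × L²/6 = 24300 mm².
Direct shear f_v = P/L_w = 246×10³/540 = 455.6 N/mm.
Moment M = P × e = 246×10³ × 135 = 33210000 N·mm; bending f_b = M/S = 1367 N/mm.
f_max = √(f_v² + f_b²) = √(455.6² + 1367²) = 1441 N/mm.
φr_n = 0.75 × 0.6 × 430 × (0.707 × 10) = 1368 N/mm → NOT adequate.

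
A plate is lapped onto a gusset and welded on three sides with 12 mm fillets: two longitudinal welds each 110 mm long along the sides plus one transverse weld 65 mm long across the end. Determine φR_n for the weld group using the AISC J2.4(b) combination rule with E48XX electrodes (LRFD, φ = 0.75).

E48XX → F_EXX = 480 MPa.
t_e = 0.707 × 12 = 8.484 mm.
R_nwl = 0.6 × 480 × 8.484 × 220 × 10⁻³ = 537.5 kN (longitudinal, 2 welds).
R_nwt = 0.6 × 480 × 8.484 × 65 × 10⁻³ = 158.8 kN (transverse, base value).
(i) R_nwl + R_nwt = 696.4 kN; (ii) 0.85 R_nwl + 1.5 R_nwt = 695.1 kN.
R_n = max = 696.4 kN [governs: (i)]; φR_n = 522.3 kN.

φR_n ≈ 522 kN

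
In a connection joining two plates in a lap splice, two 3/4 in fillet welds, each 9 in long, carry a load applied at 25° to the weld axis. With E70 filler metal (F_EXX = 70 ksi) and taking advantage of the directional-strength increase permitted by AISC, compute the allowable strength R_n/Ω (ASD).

t_e = 0.707 × 0.75 = 0.5302 in; A_we = 0.5302 × 18 = 9.544 in².
Directional factor: 1.0 + 0.5 sin^1.5(25°) = 1.137.
F_nw = 0.6 × 70 × 1.137 = 47.77 ksi.
R_n/Ω = (47.77 × 9.544) / 2.0 = 228 kips.

R_n/Ω ≈ 228 kips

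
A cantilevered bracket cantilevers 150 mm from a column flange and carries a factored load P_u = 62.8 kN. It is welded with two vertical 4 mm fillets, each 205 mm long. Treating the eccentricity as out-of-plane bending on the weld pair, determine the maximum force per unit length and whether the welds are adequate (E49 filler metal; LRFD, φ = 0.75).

f_max ≈ 690 N/mm; NOT adequate

E49XX → F_EXX = 490 MPa.
L_w = 2 × 205 = 410 mm; section modulus (unit throat) S = 2 × L²/6 = 14010 mm².
Direct shear f_v = P/L_w = 62.8×10³/410 = 153.2 N/mm.
Moment M = P × e = 62.8×10³ × 150 = 9420000 N·mm; bending f_b = M/S = 672.5 N/mm.
f_max = √(f_v² + f_b²) = √(153.2² + 672.5²) = 689.7 N/mm.
φr_n = 0.75 × 0.6 × 490 × (0.707 × 4) = 623.6 N/mm → NOT adequate.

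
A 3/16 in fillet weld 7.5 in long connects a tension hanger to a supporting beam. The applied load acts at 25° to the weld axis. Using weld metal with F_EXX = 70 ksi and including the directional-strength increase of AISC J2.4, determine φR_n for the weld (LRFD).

φR_n ≈ 35.6 kip

t_e = 0.707 × 0.1875 = 0.1326 in; A_we = 0.1326 × 7.5 = 0.9942 in².
Directional factor: 1.0 + 0.5 sin^1.5(25°) = 1.137.
F_nw = 0.6 × 70 × 1.137 = 47.77 ksi.
φR_n = 0.75 × 47.77 × 0.9942 = 35.62 kip.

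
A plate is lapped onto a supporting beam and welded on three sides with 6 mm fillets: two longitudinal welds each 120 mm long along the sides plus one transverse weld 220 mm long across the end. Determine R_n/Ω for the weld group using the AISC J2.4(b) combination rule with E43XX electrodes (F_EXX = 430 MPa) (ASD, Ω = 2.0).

t_e = 0.707 × 6 = 4.242 mm.
R_nwl = 0.6 × 430 × 4.242 × 240 × 10⁻³ = 262.7 kN (longitudinal, 2 welds).
R_nwt = 0.6 × 430 × 4.242 × 220 × 10⁻³ = 240.8 kN (transverse, base value).
(i) R_nwl + R_nwt = 503.4 kN; (ii) 0.85 R_nwl + 1.5 R_nwt = 584.4 kN.
R_n = max = 584.4 kN [governs: (ii)]; R_n/Ω = 292.2 kN.

R_n/Ω ≈ 292 kN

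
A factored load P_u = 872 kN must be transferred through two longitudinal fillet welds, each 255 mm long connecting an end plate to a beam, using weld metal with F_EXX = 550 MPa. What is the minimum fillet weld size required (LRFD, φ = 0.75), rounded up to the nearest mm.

w = 10 mm

Total weld length L = 510 mm.
Required throat t_e = P_u / (φ × 0.6 F_EXX × L) = 872 / (0.75 × 0.6 × 550 × 510 × 10⁻³) = 6.908 mm.
Required leg w = t_e / 0.707 = 9.771 mm → use 10 mm.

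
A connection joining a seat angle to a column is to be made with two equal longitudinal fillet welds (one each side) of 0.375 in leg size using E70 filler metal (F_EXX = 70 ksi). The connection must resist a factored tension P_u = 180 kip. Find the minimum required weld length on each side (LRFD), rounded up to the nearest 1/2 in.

Throat t_e = 0.707 × 0.375 = 0.2651 in.
φr_n = 0.75 × 0.6 × 70 × 0.2651 = 8.351 kip/in.
L_req = P_u / φr_n = 180 / 8.351 = 21.55 in total.
Per side: 21.55 / 2 = 10.78 in.
Round up → use L = 11 in on each side.

L = 11 in on each side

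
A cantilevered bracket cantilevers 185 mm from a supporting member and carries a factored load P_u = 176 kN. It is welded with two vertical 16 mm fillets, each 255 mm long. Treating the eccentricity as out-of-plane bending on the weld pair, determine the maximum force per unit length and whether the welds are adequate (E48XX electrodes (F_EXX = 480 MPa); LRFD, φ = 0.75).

L_w = 2 × 255 = 510 mm; section modulus (unit throat) S = 2 × L²/6 = 21680 mm².
Direct shear f_v = P/L_w = 176×10³/510 = 345.1 N/mm.
Moment M = P × e = 176×10³ × 185 = 32560000 N·mm; bending f_b = M/S = 1502 N/mm.
f_max = √(f_v² + f_b²) = √(345.1² + 1502²) = 1541 N/mm.
φr_n = 0.75 × 0.6 × 480 × (0.707 × 16) = 2443 N/mm → adequate.

f_max ≈ 1540 N/mm; adequate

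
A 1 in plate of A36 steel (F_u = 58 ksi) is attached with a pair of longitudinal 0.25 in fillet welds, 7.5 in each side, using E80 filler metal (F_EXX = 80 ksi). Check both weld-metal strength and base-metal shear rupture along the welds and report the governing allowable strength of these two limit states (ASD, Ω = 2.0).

R_n/Ω ≈ 63.6 kips (weld metal governs)

t_e = 0.707 × 0.25 = 0.1767 in; L = 15 in.
Weld metal: R_n/Ω = (1/2.0) × 0.6 × 80 × 0.1767 × 15 = 63.63 kips.
Base metal (shear rupture): R_n/Ω = (1/2.0) × 0.6 × 58 × 1 × 15 = 261 kips.
Governing: weld metal.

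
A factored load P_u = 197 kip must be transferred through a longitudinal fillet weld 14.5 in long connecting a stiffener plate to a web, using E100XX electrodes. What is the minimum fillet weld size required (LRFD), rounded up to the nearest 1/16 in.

E100XX → F_EXX = 100 ksi.
Total weld length L = 14.5 in.
Required throat t_e = P_u / (φ × 0.6 F_EXX × L) = 197 / (0.75 × 0.6 × 100 × 14.5) = 0.3019 in.
Required leg w = t_e / 0.707 = 0.427 in → use 7/16 in.

w = 7/16 in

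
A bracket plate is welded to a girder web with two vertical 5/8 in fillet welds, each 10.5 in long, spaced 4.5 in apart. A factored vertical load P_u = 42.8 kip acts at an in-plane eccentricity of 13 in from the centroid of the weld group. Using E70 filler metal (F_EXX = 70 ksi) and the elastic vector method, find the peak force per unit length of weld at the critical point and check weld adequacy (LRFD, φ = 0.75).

Total weld length L_w = 21 in. Treat welds as unit-width lines.
Polar moment about centroid: J = 2[d³/12 + d(b/2)²] = 2[10.5³/12 + 10.5×2.25²] = 299.2 in³.
Direct shear f_v = P/L_w = 42.8 / 21 = 2.038 kip/in (vertical).
Torsion M = P·e = 42.8 × 13 = 556.4 kip·in.
Critical point at (x, y) = (2.25, 5.25) from centroid. f_tx = M·y/J = 9.761 kip/in; f_ty = M·x/J = 4.183 kip/in.
Resultant f_max = √[f_tx² + (f_v + f_ty)²] = √[9.761² + (2.038 + 4.183)²] = 11.58 kip/in.
Capacity per unit length: φr_n = 0.75 × 0.6 × 70 × (0.707 × 0.625) = 13.92 kip/in.
11.58 ≤ 13.92 → adequate.

f_max ≈ 11.6 kip/in; adequate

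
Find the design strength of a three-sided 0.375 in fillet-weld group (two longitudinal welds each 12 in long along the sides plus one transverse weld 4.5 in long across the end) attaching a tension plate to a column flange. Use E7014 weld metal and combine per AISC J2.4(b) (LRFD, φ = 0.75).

E70XX → F_EXX = 70 ksi.
t_e = 0.707 × 0.375 = 0.2651 in.
R_nwl = 0.6 × 70 × 0.2651 × 24 = 267.2 kip (longitudinal, 2 welds).
R_nwt = 0.6 × 70 × 0.2651 × 4.5 = 50.11 kip (transverse, base value).
(i) R_nwl + R_nwt = 317.4 kip; (ii) 0.85 R_nwl + 1.5 R_nwt = 302.3 kip.
R_n = max = 317.4 kip [governs: (i)]; φR_n = 238 kip.

φR_n ≈ 238 kip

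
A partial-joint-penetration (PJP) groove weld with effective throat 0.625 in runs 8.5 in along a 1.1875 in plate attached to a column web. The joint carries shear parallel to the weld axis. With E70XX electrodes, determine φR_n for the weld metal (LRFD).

φR_n ≈ 167 kip

E70XX → F_EXX = 70 ksi.
Effective throat (given) t_e = 0.625 in.
A_we = 0.625 × 8.5 = 5.312 in².
F_nw = 0.6 F_EXX = 42 ksi.
φR_n = 0.75 × 42 × 5.312 = 167.3 kip.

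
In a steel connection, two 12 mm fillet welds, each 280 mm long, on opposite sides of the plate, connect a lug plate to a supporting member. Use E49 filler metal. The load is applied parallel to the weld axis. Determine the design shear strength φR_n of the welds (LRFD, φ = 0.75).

φR_n ≈ 1050 kN

E49XX → F_EXX = 490 MPa.
Effective throat t_e = 0.707 × 12 = 8.484 mm.
Total length L = 560 mm; A_we = 8.484 × 560 = 4751 mm².
F_nw = 0.6 F_EXX = 0.6 × 490 = 294 MPa.
φR_n = 0.75 × 294 × 4751 × 10⁻³ = 1048 kN.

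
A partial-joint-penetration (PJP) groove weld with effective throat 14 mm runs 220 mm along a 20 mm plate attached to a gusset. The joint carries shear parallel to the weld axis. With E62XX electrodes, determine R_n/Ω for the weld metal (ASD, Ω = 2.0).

R_n/Ω ≈ 573 kN

E62XX → F_EXX = 620 MPa.
Effective throat (given) t_e = 14 mm.
A_we = 14 × 220 = 3080 mm².
F_nw = 0.6 F_EXX = 372 MPa.
R_n/Ω = (372 × 3080) / 2.0 × 10⁻³ = 572.9 kN.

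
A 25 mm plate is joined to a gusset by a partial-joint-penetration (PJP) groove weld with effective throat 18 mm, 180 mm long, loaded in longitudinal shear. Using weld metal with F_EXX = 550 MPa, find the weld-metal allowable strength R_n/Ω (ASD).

R_n/Ω ≈ 535 kN

Effective throat (given) t_e = 18 mm.
A_we = 18 × 180 = 3240 mm².
F_nw = 0.6 F_EXX = 330 MPa.
R_n/Ω = (330 × 3240) / 2.0 × 10⁻³ = 534.6 kN.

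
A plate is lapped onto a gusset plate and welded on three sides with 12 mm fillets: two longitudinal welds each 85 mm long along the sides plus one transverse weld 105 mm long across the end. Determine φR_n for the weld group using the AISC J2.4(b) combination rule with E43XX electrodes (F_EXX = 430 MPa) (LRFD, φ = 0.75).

φR_n ≈ 496 kN

t_e = 0.707 × 12 = 8.484 mm.
R_nwl = 0.6 × 430 × 8.484 × 170 × 10⁻³ = 372.1 kN (longitudinal, 2 welds).
R_nwt = 0.6 × 430 × 8.484 × 105 × 10⁻³ = 229.8 kN (transverse, base value).
(i) R_nwl + R_nwt = 601.9 kN; (ii) 0.85 R_nwl + 1.5 R_nwt = 661 kN.
R_n = max = 661 kN [governs: (ii)]; φR_n = 495.8 kN.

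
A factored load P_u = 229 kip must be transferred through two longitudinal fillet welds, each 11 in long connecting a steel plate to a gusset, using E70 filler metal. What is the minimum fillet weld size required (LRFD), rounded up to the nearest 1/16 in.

E70XX → F_EXX = 70 ksi.
Total weld length L = 22 in.
Required throat t_e = P_u / (φ × 0.6 F_EXX × L) = 229 / (0.75 × 0.6 × 70 × 22) = 0.3304 in.
Required leg w = t_e / 0.707 = 0.4674 in → use 1/2 in.

w = 1/2 in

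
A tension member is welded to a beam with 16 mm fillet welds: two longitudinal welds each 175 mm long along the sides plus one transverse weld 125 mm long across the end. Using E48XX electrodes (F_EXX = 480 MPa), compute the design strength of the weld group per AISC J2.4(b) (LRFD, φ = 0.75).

φR_n ≈ 1190 kN

t_e = 0.707 × 16 = 11.31 mm.
R_nwl = 0.6 × 480 × 11.31 × 350 × 10⁻³ = 1140 kN (longitudinal, 2 welds).
R_nwt = 0.6 × 480 × 11.31 × 125 × 10⁻³ = 407.2 kN (transverse, base value).
(i) R_nwl + R_nwt = 1547 kN; (ii) 0.85 R_nwl + 1.5 R_nwt = 1580 kN.
R_n = max = 1580 kN [governs: (ii)]; φR_n = 1185 kN.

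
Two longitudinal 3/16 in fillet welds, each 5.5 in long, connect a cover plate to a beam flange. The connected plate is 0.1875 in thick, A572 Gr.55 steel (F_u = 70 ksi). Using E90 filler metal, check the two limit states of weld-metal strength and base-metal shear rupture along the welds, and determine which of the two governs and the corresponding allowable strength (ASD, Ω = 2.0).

E90XX → F_EXX = 90 ksi.
t_e = 0.707 × 0.1875 = 0.1326 in; L = 11 in.
Weld metal: R_n/Ω = (1/2.0) × 0.6 × 90 × 0.1326 × 11 = 39.37 kip.
Base metal (shear rupture): R_n/Ω = (1/2.0) × 0.6 × 70 × 0.1875 × 11 = 43.31 kip.
Governing: weld metal.

R_n/Ω ≈ 39.4 kip (weld metal governs)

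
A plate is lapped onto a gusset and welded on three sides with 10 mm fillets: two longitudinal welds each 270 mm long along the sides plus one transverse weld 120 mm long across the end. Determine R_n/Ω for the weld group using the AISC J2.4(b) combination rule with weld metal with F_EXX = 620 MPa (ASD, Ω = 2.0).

t_e = 0.707 × 10 = 7.07 mm.
R_nwl = 0.6 × 620 × 7.07 × 540 × 10⁻³ = 1420 kN (longitudinal, 2 welds).
R_nwt = 0.6 × 620 × 7.07 × 120 × 10⁻³ = 315.6 kN (transverse, base value).
(i) R_nwl + R_nwt = 1736 kN; (ii) 0.85 R_nwl + 1.5 R_nwt = 1681 kN.
R_n = max = 1736 kN [governs: (i)]; R_n/Ω = 867.9 kN.

R_n/Ω ≈ 868 kN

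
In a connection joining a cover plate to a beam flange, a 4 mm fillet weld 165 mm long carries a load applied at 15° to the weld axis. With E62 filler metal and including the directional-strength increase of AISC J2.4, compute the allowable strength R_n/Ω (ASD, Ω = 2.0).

R_n/Ω ≈ 92.5 kN

E62XX → F_EXX = 620 MPa.
t_e = 0.707 × 4 = 2.828 mm; A_we = 2.828 × 165 = 466.6 mm².
Directional factor: 1.0 + 0.5 sin^1.5(15°) = 1.066.
F_nw = 0.6 × 620 × 1.066 = 396.5 MPa.
R_n/Ω = (396.5 × 466.6) / 2.0 × 10⁻³ = 92.51 kN.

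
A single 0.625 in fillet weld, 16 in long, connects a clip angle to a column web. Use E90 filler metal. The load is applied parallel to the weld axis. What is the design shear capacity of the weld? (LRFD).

E90XX → F_EXX = 90 ksi.
Effective throat t_e = 0.707 × 0.625 = 0.4419 in.
Total length L = 16 in; A_we = 0.4419 × 16 = 7.07 in².
F_nw = 0.6 F_EXX = 0.6 × 90 = 54 ksi.
φR_n = 0.75 × 54 × 7.07 = 286.3 kip.

φR_n ≈ 286 kip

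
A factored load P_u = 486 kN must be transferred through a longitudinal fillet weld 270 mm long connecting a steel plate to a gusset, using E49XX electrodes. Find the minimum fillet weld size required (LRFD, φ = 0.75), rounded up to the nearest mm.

w = 12 mm

E49XX → F_EXX = 490 MPa.
Total weld length L = 270 mm.
Required throat t_e = P_u / (φ × 0.6 F_EXX × L) = 486 / (0.75 × 0.6 × 490 × 270 × 10⁻³) = 8.163 mm.
Required leg w = t_e / 0.707 = 11.55 mm → use 12 mm.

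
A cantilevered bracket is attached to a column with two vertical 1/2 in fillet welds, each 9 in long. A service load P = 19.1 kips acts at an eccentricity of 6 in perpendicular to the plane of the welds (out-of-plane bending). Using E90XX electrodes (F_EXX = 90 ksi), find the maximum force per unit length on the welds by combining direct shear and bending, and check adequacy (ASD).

f_max ≈ 4.38 kip/in; adequate

L_w = 2 × 9 = 18 in; section modulus (unit throat) S = 2 × L²/6 = 27 in².
Direct shear f_v = P/L_w = 19.1/18 = 1.061 kip/in.
Moment M = P × e = 19.1 × 6 = 114.6 kip·in; bending f_b = M/S = 4.244 kip/in.
f_max = √(f_v² + f_b²) = √(1.061² + 4.244²) = 4.375 kip/in.
r_n/Ω = (1/2.0) × 0.6 × 90 × (0.707 × 0.5) = 9.544 kip/in → adequate.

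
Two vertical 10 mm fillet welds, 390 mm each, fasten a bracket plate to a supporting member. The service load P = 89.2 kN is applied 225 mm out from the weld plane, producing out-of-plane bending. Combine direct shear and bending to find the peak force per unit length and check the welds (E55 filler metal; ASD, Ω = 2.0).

f_max ≈ 412 N/mm; adequate

E55XX → F_EXX = 550 MPa.
L_w = 2 × 390 = 780 mm; section modulus (unit throat) S = 2 × L²/6 = 50700 mm².
Direct shear f_v = P/L_w = 89.2×10³/780 = 114.4 N/mm.
Moment M = P × e = 89.2×10³ × 225 = 20070000 N·mm; bending f_b = M/S = 395.9 N/mm.
f_max = √(f_v² + f_b²) = √(114.4² + 395.9²) = 412 N/mm.
r_n/Ω = (1/2.0) × 0.6 × 550 × (0.707 × 10) = 1167 N/mm → adequate.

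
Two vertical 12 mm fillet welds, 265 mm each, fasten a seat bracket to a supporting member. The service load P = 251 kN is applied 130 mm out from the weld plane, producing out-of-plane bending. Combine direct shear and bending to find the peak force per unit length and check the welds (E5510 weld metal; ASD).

E55XX → F_EXX = 550 MPa.
L_w = 2 × 265 = 530 mm; section modulus (unit throat) S = 2 × L²/6 = 23410 mm².
Direct shear f_v = P/L_w = 251×10³/530 = 473.6 N/mm.
Moment M = P × e = 251×10³ × 130 = 32630000 N·mm; bending f_b = M/S = 1394 N/mm.
f_max = √(f_v² + f_b²) = √(473.6² + 1394²) = 1472 N/mm.
r_n/Ω = (1/2.0) × 0.6 × 550 × (0.707 × 12) = 1400 N/mm → NOT adequate.

f_max ≈ 1470 N/mm; NOT adequate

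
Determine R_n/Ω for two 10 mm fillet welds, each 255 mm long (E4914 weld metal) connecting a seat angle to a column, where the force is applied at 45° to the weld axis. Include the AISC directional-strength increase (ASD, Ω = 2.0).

R_n/Ω ≈ 688 kN

E49XX → F_EXX = 490 MPa.
t_e = 0.707 × 10 = 7.07 mm; A_we = 7.07 × 510 = 3606 mm².
Directional factor: 1.0 + 0.5 sin^1.5(45°) = 1.297.
F_nw = 0.6 × 490 × 1.297 = 381.4 MPa.
R_n/Ω = (381.4 × 3606) / 2.0 × 10⁻³ = 687.6 kN.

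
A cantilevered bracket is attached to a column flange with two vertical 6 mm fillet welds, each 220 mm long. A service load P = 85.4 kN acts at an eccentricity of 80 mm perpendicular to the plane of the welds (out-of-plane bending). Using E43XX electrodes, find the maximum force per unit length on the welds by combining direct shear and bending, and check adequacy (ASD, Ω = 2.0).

E43XX → F_EXX = 430 MPa.
L_w = 2 × 220 = 440 mm; section modulus (unit throat) S = 2 × L²/6 = 16130 mm².
Direct shear f_v = P/L_w = 85.4×10³/440 = 194.1 N/mm.
Moment M = P × e = 85.4×10³ × 80 = 6832000 N·mm; bending f_b = M/S = 423.5 N/mm.
f_max = √(f_v² + f_b²) = √(194.1² + 423.5²) = 465.8 N/mm.
r_n/Ω = (1/2.0) × 0.6 × 430 × (0.707 × 6) = 547.2 N/mm → adequate.

f_max ≈ 466 N/mm; adequate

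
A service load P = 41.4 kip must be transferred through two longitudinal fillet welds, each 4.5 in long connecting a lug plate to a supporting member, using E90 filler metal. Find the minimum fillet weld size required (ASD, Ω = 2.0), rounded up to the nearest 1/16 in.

w = 1/4 in

E90XX → F_EXX = 90 ksi.
Total weld length L = 9 in.
Required throat t_e = P × Ω / (0.6 F_EXX × L) = 41.4 × 2.0 / (0.6 × 90 × 9) = 0.1704 in.
Required leg w = t_e / 0.707 = 0.241 in → use 1/4 in.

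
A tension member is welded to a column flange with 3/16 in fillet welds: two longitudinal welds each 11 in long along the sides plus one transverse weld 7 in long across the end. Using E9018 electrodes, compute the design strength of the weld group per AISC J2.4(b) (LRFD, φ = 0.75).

E90XX → F_EXX = 90 ksi.
t_e = 0.707 × 0.1875 = 0.1326 in.
R_nwl = 0.6 × 90 × 0.1326 × 22 = 157.5 kips (longitudinal, 2 welds).
R_nwt = 0.6 × 90 × 0.1326 × 7 = 50.11 kips (transverse, base value).
(i) R_nwl + R_nwt = 207.6 kips; (ii) 0.85 R_nwl + 1.5 R_nwt = 209 kips.
R_n = max = 209 kips [governs: (ii)]; φR_n = 156.8 kips.

φR_n ≈ 157 kips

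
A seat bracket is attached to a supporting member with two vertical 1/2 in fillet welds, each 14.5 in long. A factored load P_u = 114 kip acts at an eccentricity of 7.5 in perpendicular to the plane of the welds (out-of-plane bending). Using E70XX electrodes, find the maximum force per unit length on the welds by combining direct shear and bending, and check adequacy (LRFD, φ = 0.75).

f_max ≈ 12.8 kip/in; NOT adequate

E70XX → F_EXX = 70 ksi.
L_w = 2 × 14.5 = 29 in; section modulus (unit throat) S = 2 × L²/6 = 70.08 in².
Direct shear f_v = P/L_w = 114/29 = 3.931 kip/in.
Moment M = P × e = 114 × 7.5 = 855 kip·in; bending f_b = M/S = 12.2 kip/in.
f_max = √(f_v² + f_b²) = √(3.931² + 12.2²) = 12.82 kip/in.
φr_n = 0.75 × 0.6 × 70 × (0.707 × 0.5) = 11.14 kip/in → NOT adequate.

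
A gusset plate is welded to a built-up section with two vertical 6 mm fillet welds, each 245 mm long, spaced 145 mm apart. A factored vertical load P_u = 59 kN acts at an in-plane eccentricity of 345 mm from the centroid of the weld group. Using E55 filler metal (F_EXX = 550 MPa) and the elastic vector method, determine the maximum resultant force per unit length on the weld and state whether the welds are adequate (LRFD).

Total weld length L_w = 490 mm. Treat welds as unit-width lines.
Polar moment about centroid: J = 2[d³/12 + d(b/2)²] = 2[245³/12 + 245×72.5²] = 5027000 mm³.
Direct shear f_v = P/L_w = 59×10³ / 490 = 120.4 N/mm (vertical).
Torsion M = P·e = 59×10³ × 345 = 20355000 N·mm.
Critical point at (x, y) = (72.5, 122.5) from centroid. f_tx = M·y/J = 496.1 N/mm; f_ty = M·x/J = 293.6 N/mm.
Resultant f_max = √[f_tx² + (f_v + f_ty)²] = √[496.1² + (120.4 + 293.6)²] = 646.1 N/mm.
Capacity per unit length: φr_n = 0.75 × 0.6 × 550 × (0.707 × 6) = 1050 N/mm.
646.1 ≤ 1050 → adequate.

f_max ≈ 646 N/mm; adequate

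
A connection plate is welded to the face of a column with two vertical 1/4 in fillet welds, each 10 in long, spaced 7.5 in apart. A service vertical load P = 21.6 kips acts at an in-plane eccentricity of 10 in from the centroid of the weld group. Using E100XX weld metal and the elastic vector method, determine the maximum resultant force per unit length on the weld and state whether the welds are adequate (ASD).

E100XX → F_EXX = 100 ksi.
Total weld length L_w = 20 in. Treat welds as unit-width lines.
Polar moment about centroid: J = 2[d³/12 + d(b/2)²] = 2[10³/12 + 10×3.75²] = 447.9 in³.
Direct shear f_v = P/L_w = 21.6 / 20 = 1.08 kip/in (vertical).
Torsion M = P·e = 21.6 × 10 = 216 kip·in.
Critical point at (x, y) = (3.75, 5) from centroid. f_tx = M·y/J = 2.411 kip/in; f_ty = M·x/J = 1.808 kip/in.
Resultant f_max = √[f_tx² + (f_v + f_ty)²] = √[2.411² + (1.08 + 1.808)²] = 3.762 kip/in.
Capacity per unit length: r_n/Ω = (1/2.0) × 0.6 × 100 × (0.707 × 0.25) = 5.302 kip/in.
3.762 ≤ 5.302 → adequate.

f_max ≈ 3.76 kip/in; adequate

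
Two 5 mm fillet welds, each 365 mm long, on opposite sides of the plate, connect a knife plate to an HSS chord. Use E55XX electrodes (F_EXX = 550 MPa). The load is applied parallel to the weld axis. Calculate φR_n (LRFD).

φR_n ≈ 639 kN

Effective throat t_e = 0.707 × 5 = 3.535 mm.
Total length L = 730 mm; A_we = 3.535 × 730 = 2581 mm².
F_nw = 0.6 F_EXX = 0.6 × 550 = 330 MPa.
φR_n = 0.75 × 330 × 2581 × 10⁻³ = 638.7 kN.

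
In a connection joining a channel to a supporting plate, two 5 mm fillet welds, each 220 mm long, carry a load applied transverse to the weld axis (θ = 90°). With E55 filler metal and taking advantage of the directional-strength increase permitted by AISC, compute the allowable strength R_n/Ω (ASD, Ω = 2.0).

R_n/Ω ≈ 385 kN

E55XX → F_EXX = 550 MPa.
t_e = 0.707 × 5 = 3.535 mm; A_we = 3.535 × 440 = 1555 mm².
Directional factor: 1.0 + 0.5 sin^1.5(90°) = 1.5.
F_nw = 0.6 × 550 × 1.5 = 495 MPa.
R_n/Ω = (495 × 1555) / 2.0 × 10⁻³ = 385 kN.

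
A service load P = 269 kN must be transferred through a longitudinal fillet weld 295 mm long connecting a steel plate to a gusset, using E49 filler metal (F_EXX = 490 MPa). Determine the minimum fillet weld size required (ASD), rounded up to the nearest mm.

w = 9 mm

Total weld length L = 295 mm.
Required throat t_e = P × Ω / (0.6 F_EXX × L) = 269 × 2.0 / (0.6 × 490 × 295 × 10⁻³) = 6.203 mm.
Required leg w = t_e / 0.707 = 8.774 mm → use 9 mm.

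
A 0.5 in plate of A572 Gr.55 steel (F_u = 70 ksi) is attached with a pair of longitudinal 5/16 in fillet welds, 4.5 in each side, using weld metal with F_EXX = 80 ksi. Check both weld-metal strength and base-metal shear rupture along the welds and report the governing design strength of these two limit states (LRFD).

t_e = 0.707 × 0.3125 = 0.2209 in; L = 9 in.
Weld metal: φR_n = 0.75 × 0.6 × 80 × 0.2209 × 9 = 71.58 kip.
Base metal (shear rupture): φR_n = 0.75 × 0.6 × 70 × 0.5 × 9 = 141.8 kip.
Governing: weld metal.

φR_n ≈ 71.6 kip (weld metal governs)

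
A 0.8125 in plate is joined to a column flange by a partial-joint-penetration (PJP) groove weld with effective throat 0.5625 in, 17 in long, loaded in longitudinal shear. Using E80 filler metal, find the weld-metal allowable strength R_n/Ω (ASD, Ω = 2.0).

E80XX → F_EXX = 80 ksi.
Effective throat (given) t_e = 0.5625 in.
A_we = 0.5625 × 17 = 9.562 in².
F_nw = 0.6 F_EXX = 48 ksi.
R_n/Ω = (48 × 9.562) / 2.0 = 229.5 kip.

R_n/Ω ≈ 230 kip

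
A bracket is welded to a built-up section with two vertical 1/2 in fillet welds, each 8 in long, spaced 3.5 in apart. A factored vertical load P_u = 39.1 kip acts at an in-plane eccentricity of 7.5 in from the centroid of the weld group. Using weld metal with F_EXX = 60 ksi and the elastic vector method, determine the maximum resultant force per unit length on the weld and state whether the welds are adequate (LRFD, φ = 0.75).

Total weld length L_w = 16 in. Treat welds as unit-width lines.
Polar moment about centroid: J = 2[d³/12 + d(b/2)²] = 2[8³/12 + 8×1.75²] = 134.3 in³.
Direct shear f_v = P/L_w = 39.1 / 16 = 2.444 kip/in (vertical).
Torsion M = P·e = 39.1 × 7.5 = 293.25 kip·in.
Critical point at (x, y) = (1.75, 4) from centroid. f_tx = M·y/J = 8.732 kip/in; f_ty = M·x/J = 3.82 kip/in.
Resultant f_max = √[f_tx² + (f_v + f_ty)²] = √[8.732² + (2.444 + 3.82)²] = 10.75 kip/in.
Capacity per unit length: φr_n = 0.75 × 0.6 × 60 × (0.707 × 0.5) = 9.544 kip/in.
10.75 > 9.544 → NOT adequate.

f_max ≈ 10.7 kip/in; NOT adequate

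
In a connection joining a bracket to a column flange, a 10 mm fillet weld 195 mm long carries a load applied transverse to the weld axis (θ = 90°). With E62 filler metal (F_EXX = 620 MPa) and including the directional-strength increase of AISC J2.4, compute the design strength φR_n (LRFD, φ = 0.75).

φR_n ≈ 577 kN

t_e = 0.707 × 10 = 7.07 mm; A_we = 7.07 × 195 = 1379 mm².
Directional factor: 1.0 + 0.5 sin^1.5(90°) = 1.5.
F_nw = 0.6 × 620 × 1.5 = 558 MPa.
φR_n = 0.75 × 558 × 1379 × 10⁻³ = 577 kN.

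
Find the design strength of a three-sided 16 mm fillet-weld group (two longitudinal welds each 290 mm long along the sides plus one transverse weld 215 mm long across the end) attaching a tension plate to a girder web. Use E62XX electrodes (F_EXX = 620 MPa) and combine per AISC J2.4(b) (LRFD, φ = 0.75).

t_e = 0.707 × 16 = 11.31 mm.
R_nwl = 0.6 × 620 × 11.31 × 580 × 10⁻³ = 2441 kN (longitudinal, 2 welds).
R_nwt = 0.6 × 620 × 11.31 × 215 × 10⁻³ = 904.7 kN (transverse, base value).
(i) R_nwl + R_nwt = 3345 kN; (ii) 0.85 R_nwl + 1.5 R_nwt = 3432 kN.
R_n = max = 3432 kN [governs: (ii)]; φR_n = 2574 kN.

φR_n ≈ 2570 kN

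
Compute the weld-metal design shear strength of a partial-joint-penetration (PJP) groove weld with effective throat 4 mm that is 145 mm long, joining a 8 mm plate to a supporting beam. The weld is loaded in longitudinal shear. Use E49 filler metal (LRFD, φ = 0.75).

φR_n ≈ 128 kN

E49XX → F_EXX = 490 MPa.
Effective throat (given) t_e = 4 mm.
A_we = 4 × 145 = 580 mm².
F_nw = 0.6 F_EXX = 294 MPa.
φR_n = 0.75 × 294 × 580 × 10⁻³ = 127.9 kN.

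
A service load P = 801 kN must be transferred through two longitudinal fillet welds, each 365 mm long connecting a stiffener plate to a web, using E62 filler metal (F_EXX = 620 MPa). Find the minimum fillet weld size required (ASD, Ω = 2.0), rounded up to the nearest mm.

Total weld length L = 730 mm.
Required throat t_e = P × Ω / (0.6 F_EXX × L) = 801 × 2.0 / (0.6 × 620 × 730 × 10⁻³) = 5.899 mm.
Required leg w = t_e / 0.707 = 8.344 mm → use 9 mm.

w = 9 mm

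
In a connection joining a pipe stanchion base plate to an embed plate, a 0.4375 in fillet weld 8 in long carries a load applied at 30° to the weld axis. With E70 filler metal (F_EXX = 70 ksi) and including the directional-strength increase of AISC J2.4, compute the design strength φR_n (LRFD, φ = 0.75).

φR_n ≈ 91.7 kip

t_e = 0.707 × 0.4375 = 0.3093 in; A_we = 0.3093 × 8 = 2.474 in².
Directional factor: 1.0 + 0.5 sin^1.5(30°) = 1.177.
F_nw = 0.6 × 70 × 1.177 = 49.42 ksi.
φR_n = 0.75 × 49.42 × 2.474 = 91.73 kip.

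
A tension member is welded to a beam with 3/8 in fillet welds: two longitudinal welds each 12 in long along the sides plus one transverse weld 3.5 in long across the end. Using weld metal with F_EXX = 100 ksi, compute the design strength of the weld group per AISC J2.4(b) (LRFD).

t_e = 0.707 × 0.375 = 0.2651 in.
R_nwl = 0.6 × 100 × 0.2651 × 24 = 381.8 kip (longitudinal, 2 welds).
R_nwt = 0.6 × 100 × 0.2651 × 3.5 = 55.68 kip (transverse, base value).
(i) R_nwl + R_nwt = 437.5 kip; (ii) 0.85 R_nwl + 1.5 R_nwt = 408 kip.
R_n = max = 437.5 kip [governs: (i)]; φR_n = 328.1 kip.

φR_n ≈ 328 kip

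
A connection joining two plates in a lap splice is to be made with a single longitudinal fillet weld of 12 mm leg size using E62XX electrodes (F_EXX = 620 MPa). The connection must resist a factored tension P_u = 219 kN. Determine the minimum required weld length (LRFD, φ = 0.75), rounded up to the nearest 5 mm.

L = 95 mm

Throat t_e = 0.707 × 12 = 8.484 mm.
φr_n = 0.75 × 0.6 × 620 × 8.484 × 10⁻³ = 2.367 kN/mm.
L_req = P_u / φr_n = 219 / 2.367 = 92.52 mm total.
Round up → use L = 95 mm.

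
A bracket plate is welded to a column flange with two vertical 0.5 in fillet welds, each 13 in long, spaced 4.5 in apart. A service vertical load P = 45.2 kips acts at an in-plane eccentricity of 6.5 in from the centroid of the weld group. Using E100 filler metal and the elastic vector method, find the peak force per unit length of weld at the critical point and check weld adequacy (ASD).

E100XX → F_EXX = 100 ksi.
Total weld length L_w = 26 in. Treat welds as unit-width lines.
Polar moment about centroid: J = 2[d³/12 + d(b/2)²] = 2[13³/12 + 13×2.25²] = 497.8 in³.
Direct shear f_v = P/L_w = 45.2 / 26 = 1.738 kip/in (vertical).
Torsion M = P·e = 45.2 × 6.5 = 293.8 kip·in.
Critical point at (x, y) = (2.25, 6.5) from centroid. f_tx = M·y/J = 3.836 kip/in; f_ty = M·x/J = 1.328 kip/in.
Resultant f_max = √[f_tx² + (f_v + f_ty)²] = √[3.836² + (1.738 + 1.328)²] = 4.911 kip/in.
Capacity per unit length: r_n/Ω = (1/2.0) × 0.6 × 100 × (0.707 × 0.5) = 10.6 kip/in.
4.911 ≤ 10.6 → adequate.

f_max ≈ 4.91 kip/in; adequate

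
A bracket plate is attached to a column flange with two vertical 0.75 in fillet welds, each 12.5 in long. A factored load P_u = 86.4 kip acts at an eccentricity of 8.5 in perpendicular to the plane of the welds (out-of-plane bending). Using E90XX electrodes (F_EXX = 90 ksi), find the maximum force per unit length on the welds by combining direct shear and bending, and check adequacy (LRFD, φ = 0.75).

L_w = 2 × 12.5 = 25 in; section modulus (unit throat) S = 2 × L²/6 = 52.08 in².
Direct shear f_v = P/L_w = 86.4/25 = 3.456 kip/in.
Moment M = P × e = 86.4 × 8.5 = 734.4 kip·in; bending f_b = M/S = 14.1 kip/in.
f_max = √(f_v² + f_b²) = √(3.456² + 14.1²) = 14.52 kip/in.
φr_n = 0.75 × 0.6 × 90 × (0.707 × 0.75) = 21.48 kip/in → adequate.

f_max ≈ 14.5 kip/in; adequate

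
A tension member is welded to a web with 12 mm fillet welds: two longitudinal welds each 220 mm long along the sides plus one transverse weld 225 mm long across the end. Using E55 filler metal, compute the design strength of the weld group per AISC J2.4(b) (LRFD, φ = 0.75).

φR_n ≈ 1490 kN

E55XX → F_EXX = 550 MPa.
t_e = 0.707 × 12 = 8.484 mm.
R_nwl = 0.6 × 550 × 8.484 × 440 × 10⁻³ = 1232 kN (longitudinal, 2 welds).
R_nwt = 0.6 × 550 × 8.484 × 225 × 10⁻³ = 629.9 kN (transverse, base value).
(i) R_nwl + R_nwt = 1862 kN; (ii) 0.85 R_nwl + 1.5 R_nwt = 1992 kN.
R_n = max = 1992 kN [governs: (ii)]; φR_n = 1494 kN.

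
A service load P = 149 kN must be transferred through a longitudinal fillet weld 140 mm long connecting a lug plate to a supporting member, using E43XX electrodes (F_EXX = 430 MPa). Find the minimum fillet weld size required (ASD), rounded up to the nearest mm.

Total weld length L = 140 mm.
Required throat t_e = P × Ω / (0.6 F_EXX × L) = 149 × 2.0 / (0.6 × 430 × 140 × 10⁻³) = 8.25 mm.
Required leg w = t_e / 0.707 = 11.67 mm → use 12 mm.

w = 12 mm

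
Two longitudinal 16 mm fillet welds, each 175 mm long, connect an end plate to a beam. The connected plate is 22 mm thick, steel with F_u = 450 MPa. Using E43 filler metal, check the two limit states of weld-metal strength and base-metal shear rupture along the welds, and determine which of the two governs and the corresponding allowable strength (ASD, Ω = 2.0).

R_n/Ω ≈ 511 kN (weld metal governs)

E43XX → F_EXX = 430 MPa.
t_e = 0.707 × 16 = 11.31 mm; L = 350 mm.
Weld metal: R_n/Ω = (1/2.0) × 0.6 × 430 × 11.31 × 350 × 10⁻³ = 510.7 kN.
Base metal (shear rupture): R_n/Ω = (1/2.0) × 0.6 × 450 × 22 × 350 × 10⁻³ = 1040 kN.
Governing: weld metal.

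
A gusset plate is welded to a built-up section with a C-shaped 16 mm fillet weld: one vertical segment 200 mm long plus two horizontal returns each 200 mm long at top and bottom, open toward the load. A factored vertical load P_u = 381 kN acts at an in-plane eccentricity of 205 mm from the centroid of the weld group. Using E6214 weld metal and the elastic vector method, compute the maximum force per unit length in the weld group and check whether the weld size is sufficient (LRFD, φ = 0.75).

E62XX → F_EXX = 620 MPa.
Total weld length L_w = 600 mm. Treat welds as unit-width lines.
Centroid: x̄ = 2×200×100 / 600 = 66.67 mm from the vertical weld.
Polar moment about centroid: J = I_x + I_y = [200³/12 + 2×200×100²] + [200×66.67² + 2(200³/12 + 200×33.33²)] = 7333000 mm³.
Direct shear f_v = P/L_w = 381×10³ / 600 = 635 N/mm (vertical).
Torsion M = P·e = 381×10³ × 205 = 78105000 N·mm.
Critical point at (x, y) = (133.3, 100) from centroid. f_tx = M·y/J = 1065 N/mm; f_ty = M·x/J = 1420 N/mm.
Resultant f_max = √[f_tx² + (f_v + f_ty)²] = √[1065² + (635 + 1420)²] = 2315 N/mm.
Capacity per unit length: φr_n = 0.75 × 0.6 × 620 × (0.707 × 16) = 3156 N/mm.
2315 ≤ 3156 → adequate.

f_max ≈ 2310 N/mm; adequate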